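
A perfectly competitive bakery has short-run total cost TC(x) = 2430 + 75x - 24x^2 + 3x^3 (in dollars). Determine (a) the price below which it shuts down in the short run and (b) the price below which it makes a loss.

Shutdown price = $27; break-even price = $372

Shutdown price = min AVC. AVC = 75 - 24x + 3x^2, with vertex at x = 4 and minimum $27.
ATC = 2430/x + 75 - 24x + 3x^2. Setting dATC/dx = −2430/x^2 − 24 + 6x = 0 gives x = 9 (since 6·9^3 − 24·9^2 = 2430).
min ATC = 2430/9 + 75 − 24·9 + 3·9^2 = $372. That is the break-even price.
Between these two prices the firm operates at a loss; above $372 it earns a profit.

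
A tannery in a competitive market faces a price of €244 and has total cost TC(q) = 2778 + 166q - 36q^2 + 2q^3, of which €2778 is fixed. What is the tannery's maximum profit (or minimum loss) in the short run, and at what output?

AVC = 166 - 36q + 2q^2; min AVC = €4 at q = 9. Since P = €244 ≥ min AVC, the firm produces.
With MC = 166 - 72q + 6q^2, P = MC on the upward-sloping part at q* = 13.
TR = 244·13 = 3172. TC = 2778 + 468 = 3246. Profit = 3172 − 3246 = -€74.
By producing, the firm covers all variable cost plus €2704 of fixed cost; shutting down would lose the full €2778.

Profit = -€74 at q = 13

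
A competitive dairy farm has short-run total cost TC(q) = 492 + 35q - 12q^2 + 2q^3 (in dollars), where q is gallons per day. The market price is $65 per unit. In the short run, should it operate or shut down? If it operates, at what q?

Produce at q = 5

Variable cost is VC = 35q - 12q^2 + 2q^3, so AVC = VC/q = 35 - 12q + 2q^2 and MC = dTC/dq = 35 - 24q + 6q^2.
AVC hits its minimum where MC = AVC, at q = 3, giving min AVC = 35 - 12·3 + 2·3^2 = $17.
Because $65 ≥ $17, revenue can cover variable cost; the firm operates.
Solving P = MC: -30 - 24q + 6q^2 = 0 ⇒ q = -1 or 5. On the upward-sloping branch, q* = 5.
Check: AVC at q = 5 is $25 ≤ P, so revenue covers variable cost.
Profit = P·q − TC = 65·5 − 617 = -$292, a loss, but smaller than the $492 fixed cost the firm would lose by shutting down.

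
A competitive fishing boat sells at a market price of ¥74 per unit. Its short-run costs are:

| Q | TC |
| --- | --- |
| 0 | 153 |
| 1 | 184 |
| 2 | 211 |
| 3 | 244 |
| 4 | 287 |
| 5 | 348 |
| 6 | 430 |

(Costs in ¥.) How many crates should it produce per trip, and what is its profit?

Q = 5; profit = ¥22

Tabulate TR − TC: Q=0: -153; Q=1: -110; Q=2: -63; Q=3: -22; Q=4: 9; Q=5: 22; Q=6: 14.
Profit is maximized at Q = 5. AVC there is 195/5 = ¥39 ≤ P, so producing beats shutting down (which would give -¥153).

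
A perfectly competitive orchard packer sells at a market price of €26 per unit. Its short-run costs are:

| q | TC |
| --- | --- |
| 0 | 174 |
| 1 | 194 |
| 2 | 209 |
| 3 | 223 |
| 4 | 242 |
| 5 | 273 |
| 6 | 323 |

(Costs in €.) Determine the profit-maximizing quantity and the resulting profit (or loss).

Tabulate TR − TC: q=0: -174; q=1: -168; q=2: -157; q=3: -145; q=4: -138; q=5: -143; q=6: -167.
Profit is maximized at q = 4. AVC there is 68/4 = €17 ≤ P, so producing beats shutting down (which would give -€174).

q = 4; profit = -€138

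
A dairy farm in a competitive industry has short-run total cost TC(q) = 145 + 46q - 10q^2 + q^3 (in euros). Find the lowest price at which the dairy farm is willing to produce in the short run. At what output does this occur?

Short-run supply begins at min AVC. From VC = 46q - 10q^2 + q^3, AVC = 46 - 10q + q^2.
dAVC/dq = -10 + 2q = 0 gives q = 5. min AVC = 46 - 10·5 + 5^2 = 21.
For P < €21 the firm produces nothing.

€21 per unit, at q = 5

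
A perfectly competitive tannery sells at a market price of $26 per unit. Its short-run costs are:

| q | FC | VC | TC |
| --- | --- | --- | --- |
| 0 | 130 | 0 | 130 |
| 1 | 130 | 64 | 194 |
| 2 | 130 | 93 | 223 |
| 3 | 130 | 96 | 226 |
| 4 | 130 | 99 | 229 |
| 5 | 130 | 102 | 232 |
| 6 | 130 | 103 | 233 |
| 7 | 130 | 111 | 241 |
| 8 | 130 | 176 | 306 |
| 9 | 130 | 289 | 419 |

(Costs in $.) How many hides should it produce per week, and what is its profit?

Compute π = P·q − TC at each output: q=0: -130; q=1: -168; q=2: -171; q=3: -148; q=4: -125; q=5: -102; q=6: -77; q=7: -59; q=8: -98; q=9: -185.
Profit is maximized at q = 7. AVC there is 111/7 = $15.86 ≤ P, so producing beats shutting down (which would give -$130).

q = 7; profit = -$59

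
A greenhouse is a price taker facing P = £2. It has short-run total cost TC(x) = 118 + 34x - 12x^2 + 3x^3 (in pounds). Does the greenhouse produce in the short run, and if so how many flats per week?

Shut down

Strip out fixed cost: VC = 34x - 12x^2 + 3x^3. Then AVC = 34 - 12x + 3x^2 and MC = 34 - 24x + 9x^2.
AVC is minimized where dAVC/dx = -12 + 6x = 0, at x = 2; min AVC = 34 - 12·2 + 3·2^2 = £22.
With P < min AVC (£2 < £22), every unit sold adds to the loss.
The firm minimizes its loss by shutting down and losing only its fixed cost of £118.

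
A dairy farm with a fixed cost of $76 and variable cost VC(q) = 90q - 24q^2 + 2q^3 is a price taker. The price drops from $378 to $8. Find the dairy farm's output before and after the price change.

MC = 90 - 48q + 6q^2; the shutdown threshold is min AVC = $18 (at q = 6).
With P = $378 above the shutdown price, P = MC gives q = 12.
At P = $8 < min AVC = $18, price no longer covers variable cost at any output, so the firm shuts down: q = 0.

Output falls from 12 to 0 (the firm shuts down)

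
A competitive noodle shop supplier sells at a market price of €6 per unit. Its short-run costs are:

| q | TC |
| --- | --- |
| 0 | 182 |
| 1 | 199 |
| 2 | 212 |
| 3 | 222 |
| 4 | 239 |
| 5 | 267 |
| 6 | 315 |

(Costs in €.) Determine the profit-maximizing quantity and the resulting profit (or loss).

q = 0 (shut down); profit = -€182

Profit at each row (π = 6q − TC): q=0: -182; q=1: -193; q=2: -200; q=3: -204; q=4: -215; q=5: -237; q=6: -279.
Profit is highest at q = 0. Equivalently, the lowest AVC in the table is 40/3 ≈ €13.33 at q = 3, and P = €6 falls below it — price never covers variable cost, so the firm shuts down and loses only its fixed cost.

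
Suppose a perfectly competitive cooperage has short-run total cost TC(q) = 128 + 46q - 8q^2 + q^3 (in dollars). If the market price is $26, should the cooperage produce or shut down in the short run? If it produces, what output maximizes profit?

Shut down

Strip out fixed cost: VC = 46q - 8q^2 + q^3. Then AVC = 46 - 8q + q^2 and MC = 46 - 16q + 3q^2.
The AVC parabola has its vertex at q = 8/2 = 4, where AVC = 46 - 8·4 + 4^2 = $30.
With P < min AVC ($26 < $30), every unit sold adds to the loss.
Shutting down limits the loss to fixed cost, $128.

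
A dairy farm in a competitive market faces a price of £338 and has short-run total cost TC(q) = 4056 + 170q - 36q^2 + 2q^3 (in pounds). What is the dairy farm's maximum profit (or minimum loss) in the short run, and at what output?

AVC = 170 - 36q + 2q^2; min AVC = £8 at q = 9. Since P = £338 ≥ min AVC, the firm produces.
With MC = 170 - 72q + 6q^2, P = MC on the upward-sloping part at q* = 14.
TR = 338·14 = 4732. TC = 4056 + 812 = 4868. Profit = 4732 − 4868 = -£136.
Shutting down would mean losing the fixed cost of £4056, so operating at a loss of £136 is better by £3920.

Profit = -£136 at q = 14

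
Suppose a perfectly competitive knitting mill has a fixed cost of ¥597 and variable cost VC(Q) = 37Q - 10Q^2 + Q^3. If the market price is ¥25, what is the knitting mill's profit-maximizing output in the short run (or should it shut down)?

Variable cost is VC = 37Q - 10Q^2 + Q^3, so AVC = VC/Q = 37 - 10Q + Q^2 and MC = dTC/dQ = 37 - 20Q + 3Q^2.
AVC is minimized where dAVC/dQ = -10 + 2Q = 0, at Q = 5; min AVC = 37 - 10·5 + 5^2 = ¥12.
Since P = ¥25 ≥ min AVC = ¥12, price covers variable cost and the firm should produce.
P = MC gives 12 - 20Q + 3Q^2 = 0, with roots 2/3 and 6. Take the larger (rising MC): Q* = 6.
Check: AVC at Q = 6 is ¥13 ≤ P, so revenue covers variable cost.
Profit = P·Q − TC = 25·6 − 675 = -¥525, a loss, but smaller than the ¥597 fixed cost the firm would lose by shutting down.

Produce at Q = 6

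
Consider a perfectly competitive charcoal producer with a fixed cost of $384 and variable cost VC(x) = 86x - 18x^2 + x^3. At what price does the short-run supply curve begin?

Short-run supply begins at min AVC. From VC = 86x - 18x^2 + x^3, AVC = 86 - 18x + x^2.
At the minimum of AVC, MC = AVC. MC = 86 - 36x + 3x^2; setting MC = AVC gives 2x^2 - 18x = 0, so x = 9. min AVC = 5.
The firm shuts down for any P below $5.

$5 per unit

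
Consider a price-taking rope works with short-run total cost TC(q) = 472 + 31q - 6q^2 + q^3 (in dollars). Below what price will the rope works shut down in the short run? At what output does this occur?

Short-run supply begins at min AVC. From VC = 31q - 6q^2 + q^3, AVC = 31 - 6q + q^2.
At the minimum of AVC, MC = AVC. MC = 31 - 12q + 3q^2; setting MC = AVC gives 2q^2 - 6q = 0, so q = 3. min AVC = 22.
So the shutdown price is $22.

$22 per unit, at q = 3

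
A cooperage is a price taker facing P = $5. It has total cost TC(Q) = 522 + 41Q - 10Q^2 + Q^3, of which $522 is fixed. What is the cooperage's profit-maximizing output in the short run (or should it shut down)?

Shut down

Variable cost is VC = 41Q - 10Q^2 + Q^3, so AVC = VC/Q = 41 - 10Q + Q^2 and MC = dTC/dQ = 41 - 20Q + 3Q^2.
The AVC parabola has its vertex at Q = 10/2 = 5, where AVC = 41 - 10·5 + 5^2 = $16.
Since P = $5 < min AVC = $16, price fails to cover variable cost at any output.
Best response: produce nothing and absorb the $522 fixed cost.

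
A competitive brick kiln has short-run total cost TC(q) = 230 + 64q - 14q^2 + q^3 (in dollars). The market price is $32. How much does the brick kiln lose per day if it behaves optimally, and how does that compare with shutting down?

AVC = 64 - 14q + q^2 has its minimum $15 at q = 7; price $32 clears that bar, so the firm operates.
With MC = 64 - 28q + 3q^2, P = MC on the upward-sloping part at q* = 8.
TR = 32·8 = 256. TC = 230 + 128 = 358. Profit = 256 − 358 = -$102.
Shutting down would mean losing the fixed cost of $230, so operating at a loss of $102 is better by $128.

Profit = -$102 at q = 8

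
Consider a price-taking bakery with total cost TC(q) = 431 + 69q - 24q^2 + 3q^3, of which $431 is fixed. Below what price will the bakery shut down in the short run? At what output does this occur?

Short-run supply begins at min AVC. From VC = 69q - 24q^2 + 3q^3, AVC = 69 - 24q + 3q^2.
At the minimum of AVC, MC = AVC. MC = 69 - 48q + 9q^2; setting MC = AVC gives 6q^2 - 24q = 0, so q = 4. min AVC = 21.
So the shutdown price is $21.

$21 per unit, at q = 4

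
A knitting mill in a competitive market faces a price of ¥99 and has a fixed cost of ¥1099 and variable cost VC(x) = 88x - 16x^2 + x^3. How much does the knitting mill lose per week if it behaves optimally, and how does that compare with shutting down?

Profit = -¥373 at x = 11

AVC = 88 - 16x + x^2 has its minimum ¥24 at x = 8; price ¥99 clears that bar, so the firm operates.
MC = 88 - 32x + 3x^2. Setting P = MC and taking the root on the rising branch gives x* = 11.
TR = 99·11 = 1089. TC = 1099 + 363 = 1462. Profit = 1089 − 1462 = -¥373.
By producing, the firm covers all variable cost plus ¥726 of fixed cost; shutting down would lose the full ¥1099.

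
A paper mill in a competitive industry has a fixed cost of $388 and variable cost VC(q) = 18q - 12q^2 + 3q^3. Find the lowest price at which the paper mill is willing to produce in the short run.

$6 per unit

Short-run supply begins at min AVC. From VC = 18q - 12q^2 + 3q^3, AVC = 18 - 12q + 3q^2.
dAVC/dq = -12 + 6q = 0 gives q = 2. min AVC = 18 - 12·2 + 3·2^2 = 6.
For P < $6 the firm produces nothing.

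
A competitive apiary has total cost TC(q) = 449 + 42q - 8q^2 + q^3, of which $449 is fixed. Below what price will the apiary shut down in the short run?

$26 per unit

The firm shuts down when price falls below the minimum of average variable cost. AVC = VC/q = 42 - 8q + q^2.
dAVC/dq = -8 + 2q = 0 gives q = 4. min AVC = 42 - 8·4 + 4^2 = 26.
For P < $26 the firm produces nothing.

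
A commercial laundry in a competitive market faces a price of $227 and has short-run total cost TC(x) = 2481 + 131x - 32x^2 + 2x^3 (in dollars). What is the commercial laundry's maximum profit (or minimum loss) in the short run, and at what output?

Profit = -$177 at x = 12

AVC = 131 - 32x + 2x^2; min AVC = $3 at x = 8. Since P = $227 ≥ min AVC, the firm produces.
MC = 131 - 64x + 6x^2. Setting P = MC and taking the root on the rising branch gives x* = 12.
TR = 227·12 = 2724. TC = 2481 + 420 = 2901. Profit = 2724 − 2901 = -$177.
By producing, the firm covers all variable cost plus $2304 of fixed cost; shutting down would lose the full $2481.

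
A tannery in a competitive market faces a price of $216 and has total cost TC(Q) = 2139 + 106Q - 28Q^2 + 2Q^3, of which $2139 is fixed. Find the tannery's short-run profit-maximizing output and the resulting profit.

AVC = 106 - 28Q + 2Q^2; min AVC = $8 at Q = 7. Since P = $216 ≥ min AVC, the firm produces.
With MC = 106 - 56Q + 6Q^2, P = MC on the upward-sloping part at Q* = 11.
TR = 216·11 = 2376. TC = 2139 + 440 = 2579. Profit = 2376 − 2579 = -$203.
That loss of $203 beats the $2139 the firm would lose by shutting down; producing recovers $1936 of fixed cost.

Profit = -$203 at Q = 11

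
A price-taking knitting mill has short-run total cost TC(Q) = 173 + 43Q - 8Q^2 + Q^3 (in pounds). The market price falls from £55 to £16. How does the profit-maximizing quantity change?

MC = 43 - 16Q + 3Q^2; the shutdown threshold is min AVC = £27 (at Q = 4).
With P = £55 above the shutdown price, P = MC gives Q = 6.
At P = £16 < min AVC = £27, price no longer covers variable cost at any output, so the firm shuts down: Q = 0.

Output falls from 6 to 0 (the firm shuts down)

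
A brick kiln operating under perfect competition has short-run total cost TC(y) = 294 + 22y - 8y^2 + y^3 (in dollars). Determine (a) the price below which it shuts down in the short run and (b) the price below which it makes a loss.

AVC = 22 - 8y + y^2; minimized at y = 4, giving min AVC = $6. That is the shutdown price.
ATC = 294/y + 22 - 8y + y^2. Setting dATC/dy = −294/y^2 − 8 + 2y = 0 gives y = 7 (since 2·7^3 − 8·7^2 = 294).
min ATC = 294/7 + 22 − 8·7 + 7^2 = $57. That is the break-even price.
For $6 ≤ P < $57 the firm produces at a loss; below $6 it shuts down.

Shutdown price = $6; break-even price = $57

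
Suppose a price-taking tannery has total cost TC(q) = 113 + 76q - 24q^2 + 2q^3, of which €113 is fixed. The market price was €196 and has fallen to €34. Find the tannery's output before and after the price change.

AVC = 76 - 24q + 2q^2, minimized at q = 6 where min AVC = €4. MC = 76 - 48q + 6q^2.
At P = €196 ≥ min AVC, set P = MC on the rising branch: q = 10.
At P = €34 ≥ min AVC, set P = MC: q = 7. The firm stays open but cuts output.

Output falls from 10 to 7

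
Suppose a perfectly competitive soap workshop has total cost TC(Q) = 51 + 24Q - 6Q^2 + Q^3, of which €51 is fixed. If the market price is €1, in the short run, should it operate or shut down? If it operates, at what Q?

From TC, MC = TC'(Q) = 24 - 12Q + 3Q^2 and AVC = VC/Q = 24 - 6Q + Q^2.
The AVC parabola has its vertex at Q = 6/2 = 3, where AVC = 24 - 6·3 + 3^2 = €15.
Since P = €1 < min AVC = €15, price fails to cover variable cost at any output.
Best response: produce nothing and absorb the €51 fixed cost.

Shut down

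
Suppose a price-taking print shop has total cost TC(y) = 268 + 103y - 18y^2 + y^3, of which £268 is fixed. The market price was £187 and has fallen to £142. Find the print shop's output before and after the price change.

Output falls from 14 to 13

AVC = 103 - 18y + y^2, minimized at y = 9 where min AVC = £22. MC = 103 - 36y + 3y^2.
With P = £187 above the shutdown price, P = MC gives y = 14.
At P = £142 ≥ min AVC, set P = MC: y = 13. The firm stays open but cuts output.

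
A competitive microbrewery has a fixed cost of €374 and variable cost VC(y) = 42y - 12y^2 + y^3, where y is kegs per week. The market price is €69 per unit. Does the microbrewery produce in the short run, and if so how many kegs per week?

Produce at y = 9

Variable cost is VC = 42y - 12y^2 + y^3, so AVC = VC/y = 42 - 12y + y^2 and MC = dTC/dy = 42 - 24y + 3y^2.
AVC hits its minimum where MC = AVC, at y = 6, giving min AVC = 42 - 12·6 + 6^2 = €6.
Because €69 ≥ €6, revenue can cover variable cost; the firm operates.
P = MC gives -27 - 24y + 3y^2 = 0, with roots -1 and 9. Take the larger (rising MC): y* = 9.
Check: AVC at y = 9 is €15 ≤ P, so revenue covers variable cost.
Profit = P·y − TC = 69·9 − 509 = €112.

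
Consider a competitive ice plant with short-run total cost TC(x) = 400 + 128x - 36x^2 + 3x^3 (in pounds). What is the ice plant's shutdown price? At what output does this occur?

£20 per unit, at x = 6

Short-run supply begins at min AVC. From VC = 128x - 36x^2 + 3x^3, AVC = 128 - 36x + 3x^2.
At the minimum of AVC, MC = AVC. MC = 128 - 72x + 9x^2; setting MC = AVC gives 6x^2 - 36x = 0, so x = 6. min AVC = 20.
So the shutdown price is £20.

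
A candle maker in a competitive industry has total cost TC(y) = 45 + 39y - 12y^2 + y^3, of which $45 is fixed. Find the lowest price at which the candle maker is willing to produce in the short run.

The shutdown price is the minimum of AVC. VC = 39y - 12y^2 + y^3, so AVC = 39 - 12y + y^2.
dAVC/dy = -12 + 2y = 0 gives y = 6. min AVC = 39 - 12·6 + 6^2 = 3.
For P < $3 the firm produces nothing.

$3 per unit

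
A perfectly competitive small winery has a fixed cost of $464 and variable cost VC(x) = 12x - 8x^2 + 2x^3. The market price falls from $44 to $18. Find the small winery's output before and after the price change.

MC = 12 - 16x + 6x^2; the shutdown threshold is min AVC = $4 (at x = 2).
With P = $44 above the shutdown price, P = MC gives x = 4.
At P = $18 ≥ min AVC, set P = MC: x = 3. The firm stays open but cuts output.

Output falls from 4 to 3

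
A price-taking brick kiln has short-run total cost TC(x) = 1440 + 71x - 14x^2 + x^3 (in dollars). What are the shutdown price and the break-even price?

Shutdown price = min AVC. AVC = 71 - 14x + x^2, with vertex at x = 7 and minimum $22.
ATC = 1440/x + 71 - 14x + x^2. Setting dATC/dx = −1440/x^2 − 14 + 2x = 0 gives x = 12 (since 2·12^3 − 14·12^2 = 1440).
min ATC = 1440/12 + 71 − 14·12 + 12^2 = $167. That is the break-even price.
For $22 ≤ P < $167 the firm produces at a loss; below $22 it shuts down.

Shutdown price = $22; break-even price = $167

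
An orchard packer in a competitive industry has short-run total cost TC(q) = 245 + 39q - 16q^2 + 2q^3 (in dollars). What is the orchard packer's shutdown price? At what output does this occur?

Short-run supply begins at min AVC. From VC = 39q - 16q^2 + 2q^3, AVC = 39 - 16q + 2q^2.
At the minimum of AVC, MC = AVC. MC = 39 - 32q + 6q^2; setting MC = AVC gives 4q^2 - 16q = 0, so q = 4. min AVC = 7.
For P < $7 the firm produces nothing.

$7 per unit, at q = 4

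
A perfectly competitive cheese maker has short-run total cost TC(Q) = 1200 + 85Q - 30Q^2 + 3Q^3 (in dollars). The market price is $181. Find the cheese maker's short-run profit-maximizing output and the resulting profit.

AVC = 85 - 30Q + 3Q^2 has its minimum $10 at Q = 5; price $181 clears that bar, so the firm operates.
MC = 85 - 60Q + 9Q^2. Setting P = MC and taking the root on the rising branch gives Q* = 8.
TR = 181·8 = 1448. TC = 1200 + 296 = 1496. Profit = 1448 − 1496 = -$48.
By producing, the firm covers all variable cost plus $1152 of fixed cost; shutting down would lose the full $1200.

Profit = -$48 at Q = 8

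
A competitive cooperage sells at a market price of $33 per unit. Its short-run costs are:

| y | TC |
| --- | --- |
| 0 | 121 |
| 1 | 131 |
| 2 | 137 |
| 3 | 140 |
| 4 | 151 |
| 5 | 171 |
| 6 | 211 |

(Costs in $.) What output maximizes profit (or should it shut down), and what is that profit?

Profit at each row (π = 33y − TC): y=0: -121; y=1: -98; y=2: -71; y=3: -41; y=4: -19; y=5: -6; y=6: -13.
Profit is maximized at y = 5. AVC there is 50/5 = $10 ≤ P, so producing beats shutting down (which would give -$121).

y = 5; profit = -$6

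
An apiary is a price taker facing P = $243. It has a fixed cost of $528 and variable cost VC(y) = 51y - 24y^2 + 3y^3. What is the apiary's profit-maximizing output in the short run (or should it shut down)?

From TC, MC = TC'(y) = 51 - 48y + 9y^2 and AVC = VC/y = 51 - 24y + 3y^2.
The AVC parabola has its vertex at y = 24/6 = 4, where AVC = 51 - 24·4 + 3·4^2 = $3.
Because $243 ≥ $3, revenue can cover variable cost; the firm operates.
P = MC gives -192 - 48y + 9y^2 = 0, with roots -8/3 and 8. Take the larger (rising MC): y* = 8.
Check: AVC at y = 8 is $51 ≤ P, so revenue covers variable cost.
Profit = P·y − TC = 243·8 − 936 = $1008.

Produce at y = 8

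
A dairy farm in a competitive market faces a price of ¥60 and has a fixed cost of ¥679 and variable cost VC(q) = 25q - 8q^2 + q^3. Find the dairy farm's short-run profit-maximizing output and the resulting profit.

Profit = -¥385 at q = 7

AVC = 25 - 8q + q^2 has its minimum ¥9 at q = 4; price ¥60 clears that bar, so the firm operates.
MC = 25 - 16q + 3q^2. Setting P = MC and taking the root on the rising branch gives q* = 7.
TR = 60·7 = 420. TC = 679 + 126 = 805. Profit = 420 − 805 = -¥385.
Shutting down would mean losing the fixed cost of ¥679, so operating at a loss of ¥385 is better by ¥294.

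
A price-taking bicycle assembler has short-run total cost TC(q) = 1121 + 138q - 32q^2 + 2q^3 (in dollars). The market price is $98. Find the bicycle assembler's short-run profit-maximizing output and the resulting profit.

AVC = 138 - 32q + 2q^2 has its minimum $10 at q = 8; price $98 clears that bar, so the firm operates.
With MC = 138 - 64q + 6q^2, P = MC on the upward-sloping part at q* = 10.
TR = 98·10 = 980. TC = 1121 + 180 = 1301. Profit = 980 − 1301 = -$321.
That loss of $321 beats the $1121 the firm would lose by shutting down; producing recovers $800 of fixed cost.

Profit = -$321 at q = 10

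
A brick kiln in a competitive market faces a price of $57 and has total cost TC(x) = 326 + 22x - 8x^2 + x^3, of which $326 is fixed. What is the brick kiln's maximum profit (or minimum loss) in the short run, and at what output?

AVC = 22 - 8x + x^2; min AVC = $6 at x = 4. Since P = $57 ≥ min AVC, the firm produces.
MC = 22 - 16x + 3x^2. Setting P = MC and taking the root on the rising branch gives x* = 7.
TR = 57·7 = 399. TC = 326 + 105 = 431. Profit = 399 − 431 = -$32.
That loss of $32 beats the $326 the firm would lose by shutting down; producing recovers $294 of fixed cost.

Profit = -$32 at x = 7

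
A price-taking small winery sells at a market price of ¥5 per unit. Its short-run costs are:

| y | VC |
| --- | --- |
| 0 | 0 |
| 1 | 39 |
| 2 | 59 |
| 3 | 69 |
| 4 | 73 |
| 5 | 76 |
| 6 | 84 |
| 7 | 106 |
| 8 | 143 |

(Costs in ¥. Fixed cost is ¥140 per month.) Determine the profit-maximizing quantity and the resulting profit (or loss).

Compute π = P·y − TC at each output: y=0: -140; y=1: -174; y=2: -189; y=3: -194; y=4: -193; y=5: -191; y=6: -194; y=7: -211; y=8: -243.
Profit is highest at y = 0. Equivalently, the lowest AVC in the table is 84/6 ≈ ¥14 at y = 6, and P = ¥5 falls below it — price never covers variable cost, so the firm shuts down and loses only its fixed cost.

y = 0 (shut down); profit = -¥140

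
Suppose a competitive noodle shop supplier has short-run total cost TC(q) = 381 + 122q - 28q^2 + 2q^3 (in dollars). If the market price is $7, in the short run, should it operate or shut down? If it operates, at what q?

Variable cost is VC = 122q - 28q^2 + 2q^3, so AVC = VC/q = 122 - 28q + 2q^2 and MC = dTC/dq = 122 - 56q + 6q^2.
The AVC parabola has its vertex at q = 28/4 = 7, where AVC = 122 - 28·7 + 2·7^2 = $24.
Since P = $7 < min AVC = $24, price fails to cover variable cost at any output.
Shutting down limits the loss to fixed cost, $381.

Shut down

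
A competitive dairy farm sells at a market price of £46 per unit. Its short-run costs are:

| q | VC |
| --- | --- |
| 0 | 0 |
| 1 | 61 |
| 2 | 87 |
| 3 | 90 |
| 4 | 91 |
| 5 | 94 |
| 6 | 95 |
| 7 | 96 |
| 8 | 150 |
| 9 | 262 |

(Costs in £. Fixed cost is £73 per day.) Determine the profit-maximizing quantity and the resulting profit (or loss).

q = 7; profit = £153

Compute π = P·q − TC at each output: q=0: -73; q=1: -88; q=2: -68; q=3: -25; q=4: 20; q=5: 63; q=6: 108; q=7: 153; q=8: 145; q=9: 79.
Profit is maximized at q = 7. AVC there is 96/7 = £13.71 ≤ P, so producing beats shutting down (which would give -£73).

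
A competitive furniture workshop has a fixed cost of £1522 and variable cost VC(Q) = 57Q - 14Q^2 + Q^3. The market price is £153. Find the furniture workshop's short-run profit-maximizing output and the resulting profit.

AVC = 57 - 14Q + Q^2; min AVC = £8 at Q = 7. Since P = £153 ≥ min AVC, the firm produces.
With MC = 57 - 28Q + 3Q^2, P = MC on the upward-sloping part at Q* = 12.
TR = 153·12 = 1836. TC = 1522 + 396 = 1918. Profit = 1836 − 1918 = -£82.
That loss of £82 beats the £1522 the firm would lose by shutting down; producing recovers £1440 of fixed cost.

Profit = -£82 at Q = 12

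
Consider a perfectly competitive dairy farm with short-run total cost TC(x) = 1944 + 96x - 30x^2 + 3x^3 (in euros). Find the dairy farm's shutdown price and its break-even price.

Shutdown price = €21; break-even price = €285

Shutdown price = min AVC. AVC = 96 - 30x + 3x^2, with vertex at x = 5 and minimum €21.
ATC = 1944/x + 96 - 30x + 3x^2. Setting dATC/dx = −1944/x^2 − 30 + 6x = 0 gives x = 9 (since 6·9^3 − 30·9^2 = 1944).
min ATC = 1944/9 + 96 − 30·9 + 3·9^2 = €285. That is the break-even price.
Between these two prices the firm operates at a loss; above €285 it earns a profit.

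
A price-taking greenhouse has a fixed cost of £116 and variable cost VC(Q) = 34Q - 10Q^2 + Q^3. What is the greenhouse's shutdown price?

£9 per unit

The firm shuts down when price falls below the minimum of average variable cost. AVC = VC/Q = 34 - 10Q + Q^2.
At the minimum of AVC, MC = AVC. MC = 34 - 20Q + 3Q^2; setting MC = AVC gives 2Q^2 - 10Q = 0, so Q = 5. min AVC = 9.
The firm shuts down for any P below £9.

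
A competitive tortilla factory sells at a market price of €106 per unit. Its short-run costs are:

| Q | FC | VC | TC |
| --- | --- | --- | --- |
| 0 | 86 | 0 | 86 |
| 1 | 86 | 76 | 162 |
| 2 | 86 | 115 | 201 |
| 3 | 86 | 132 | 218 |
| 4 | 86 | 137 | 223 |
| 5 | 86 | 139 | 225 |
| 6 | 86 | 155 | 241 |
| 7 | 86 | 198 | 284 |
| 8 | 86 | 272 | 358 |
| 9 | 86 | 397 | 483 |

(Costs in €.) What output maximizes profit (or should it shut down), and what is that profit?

Profit at each row (π = 106Q − TC): Q=0: -86; Q=1: -56; Q=2: 11; Q=3: 100; Q=4: 201; Q=5: 305; Q=6: 395; Q=7: 458; Q=8: 490; Q=9: 471.
Profit is maximized at Q = 8. AVC there is 272/8 = €34 ≤ P, so producing beats shutting down (which would give -€86).

Q = 8; profit = €490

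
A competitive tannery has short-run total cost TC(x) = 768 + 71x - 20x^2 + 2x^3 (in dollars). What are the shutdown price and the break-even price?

Shutdown price = $21; break-even price = $135

Shutdown price = min AVC. AVC = 71 - 20x + 2x^2, with vertex at x = 5 and minimum $21.
ATC = 768/x + 71 - 20x + 2x^2. Setting dATC/dx = −768/x^2 − 20 + 4x = 0 gives x = 8 (since 4·8^3 − 20·8^2 = 768).
min ATC = 768/8 + 71 − 20·8 + 2·8^2 = $135. That is the break-even price.
Between these two prices the firm operates at a loss; above $135 it earns a profit.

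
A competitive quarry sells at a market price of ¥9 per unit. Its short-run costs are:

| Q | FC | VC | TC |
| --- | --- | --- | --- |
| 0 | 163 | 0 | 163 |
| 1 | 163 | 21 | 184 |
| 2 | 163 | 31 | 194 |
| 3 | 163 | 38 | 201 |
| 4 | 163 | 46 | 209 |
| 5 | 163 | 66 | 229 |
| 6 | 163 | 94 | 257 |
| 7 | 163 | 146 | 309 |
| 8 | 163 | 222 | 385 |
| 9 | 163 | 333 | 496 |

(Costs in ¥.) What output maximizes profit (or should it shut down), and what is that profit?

Q = 0 (shut down); profit = -¥163

Compute π = P·Q − TC at each output: Q=0: -163; Q=1: -175; Q=2: -176; Q=3: -174; Q=4: -173; Q=5: -184; Q=6: -203; Q=7: -246; Q=8: -313; Q=9: -415.
Profit is highest at Q = 0. Equivalently, the lowest AVC in the table is 46/4 ≈ ¥11.50 at Q = 4, and P = ¥9 falls below it — price never covers variable cost, so the firm shuts down and loses only its fixed cost.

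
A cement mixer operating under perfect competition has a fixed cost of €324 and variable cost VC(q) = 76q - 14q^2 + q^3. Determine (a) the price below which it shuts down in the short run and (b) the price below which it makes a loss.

Shutdown price = min AVC. AVC = 76 - 14q + q^2, with vertex at q = 7 and minimum €27.
ATC = 324/q + 76 - 14q + q^2. Setting dATC/dq = −324/q^2 − 14 + 2q = 0 gives q = 9 (since 2·9^3 − 14·9^2 = 324).
min ATC = 324/9 + 76 − 14·9 + 9^2 = €67. That is the break-even price.
Between these two prices the firm operates at a loss; above €67 it earns a profit.

Shutdown price = €27; break-even price = €67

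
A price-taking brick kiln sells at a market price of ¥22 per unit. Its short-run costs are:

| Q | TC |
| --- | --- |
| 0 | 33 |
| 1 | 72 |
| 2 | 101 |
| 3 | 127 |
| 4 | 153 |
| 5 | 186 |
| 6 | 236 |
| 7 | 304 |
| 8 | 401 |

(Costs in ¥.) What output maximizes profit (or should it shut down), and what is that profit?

Q = 0 (shut down); profit = -¥33

Tabulate TR − TC: Q=0: -33; Q=1: -50; Q=2: -57; Q=3: -61; Q=4: -65; Q=5: -76; Q=6: -104; Q=7: -150; Q=8: -225.
Profit is highest at Q = 0. Equivalently, the lowest AVC in the table is 120/4 ≈ ¥30 at Q = 4, and P = ¥22 falls below it — price never covers variable cost, so the firm shuts down and loses only its fixed cost.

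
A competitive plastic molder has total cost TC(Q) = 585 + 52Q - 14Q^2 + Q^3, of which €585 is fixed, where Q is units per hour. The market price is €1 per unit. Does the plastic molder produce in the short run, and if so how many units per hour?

Strip out fixed cost: VC = 52Q - 14Q^2 + Q^3. Then AVC = 52 - 14Q + Q^2 and MC = 52 - 28Q + 3Q^2.
AVC is minimized where dAVC/dQ = -14 + 2Q = 0, at Q = 7; min AVC = 52 - 14·7 + 7^2 = €3.
With P < min AVC (€1 < €3), every unit sold adds to the loss.
Shutting down limits the loss to fixed cost, €585.

Shut down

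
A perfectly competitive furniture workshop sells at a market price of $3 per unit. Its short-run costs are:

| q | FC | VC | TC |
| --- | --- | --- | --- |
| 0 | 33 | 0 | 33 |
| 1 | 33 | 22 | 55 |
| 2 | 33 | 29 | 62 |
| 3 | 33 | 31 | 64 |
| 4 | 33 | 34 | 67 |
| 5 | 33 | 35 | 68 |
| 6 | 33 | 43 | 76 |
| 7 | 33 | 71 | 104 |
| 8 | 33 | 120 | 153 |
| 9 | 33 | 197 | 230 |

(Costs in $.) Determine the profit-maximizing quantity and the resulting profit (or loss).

q = 0 (shut down); profit = -$33

Profit at each row (π = 3q − TC): q=0: -33; q=1: -52; q=2: -56; q=3: -55; q=4: -55; q=5: -53; q=6: -58; q=7: -83; q=8: -129; q=9: -203.
Profit is highest at q = 0. Equivalently, the lowest AVC in the table is 35/5 ≈ $7 at q = 5, and P = $3 falls below it — price never covers variable cost, so the firm shuts down and loses only its fixed cost.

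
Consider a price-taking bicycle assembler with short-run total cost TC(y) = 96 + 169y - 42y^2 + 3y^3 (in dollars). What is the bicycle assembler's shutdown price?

$22 per unit

The shutdown price is the minimum of AVC. VC = 169y - 42y^2 + 3y^3, so AVC = 169 - 42y + 3y^2.
dAVC/dy = -42 + 6y = 0 gives y = 7. min AVC = 169 - 42·7 + 3·7^2 = 22.
The firm shuts down for any P below $22.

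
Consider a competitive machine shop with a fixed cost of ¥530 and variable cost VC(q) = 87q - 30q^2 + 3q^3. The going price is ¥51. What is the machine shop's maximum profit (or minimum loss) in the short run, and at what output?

AVC = 87 - 30q + 3q^2; min AVC = ¥12 at q = 5. Since P = ¥51 ≥ min AVC, the firm produces.
With MC = 87 - 60q + 9q^2, P = MC on the upward-sloping part at q* = 6.
TR = 51·6 = 306. TC = 530 + 90 = 620. Profit = 306 − 620 = -¥314.
Shutting down would mean losing the fixed cost of ¥530, so operating at a loss of ¥314 is better by ¥216.

Profit = -¥314 at q = 6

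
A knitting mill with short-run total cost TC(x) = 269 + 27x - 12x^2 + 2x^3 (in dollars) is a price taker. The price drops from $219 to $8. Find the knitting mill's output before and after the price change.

MC = 27 - 24x + 6x^2; the shutdown threshold is min AVC = $9 (at x = 3).
With P = $219 above the shutdown price, P = MC gives x = 8.
At P = $8 < min AVC = $9, price no longer covers variable cost at any output, so the firm shuts down: x = 0.

Output falls from 8 to 0 (the firm shuts down)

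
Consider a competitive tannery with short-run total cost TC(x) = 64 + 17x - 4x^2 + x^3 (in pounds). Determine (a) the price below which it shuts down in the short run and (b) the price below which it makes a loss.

AVC = 17 - 4x + x^2; minimized at x = 2, giving min AVC = £13. That is the shutdown price.
ATC = 64/x + 17 - 4x + x^2. Setting dATC/dx = −64/x^2 − 4 + 2x = 0 gives x = 4 (since 2·4^3 − 4·4^2 = 64).
min ATC = 64/4 + 17 − 4·4 + 4^2 = £33. That is the break-even price.
Between these two prices the firm operates at a loss; above £33 it earns a profit.

Shutdown price = £13; break-even price = £33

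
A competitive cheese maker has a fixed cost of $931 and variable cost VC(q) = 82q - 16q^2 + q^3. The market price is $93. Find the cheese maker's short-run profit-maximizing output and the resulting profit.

AVC = 82 - 16q + q^2; min AVC = $18 at q = 8. Since P = $93 ≥ min AVC, the firm produces.
With MC = 82 - 32q + 3q^2, P = MC on the upward-sloping part at q* = 11.
TR = 93·11 = 1023. TC = 931 + 297 = 1228. Profit = 1023 − 1228 = -$205.
Shutting down would mean losing the fixed cost of $931, so operating at a loss of $205 is better by $726.

Profit = -$205 at q = 11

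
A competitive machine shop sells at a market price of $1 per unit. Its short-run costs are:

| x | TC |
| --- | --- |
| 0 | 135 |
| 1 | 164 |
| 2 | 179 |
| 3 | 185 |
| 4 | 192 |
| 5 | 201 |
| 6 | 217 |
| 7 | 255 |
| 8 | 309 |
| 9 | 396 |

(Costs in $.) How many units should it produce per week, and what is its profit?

Tabulate TR − TC: x=0: -135; x=1: -163; x=2: -177; x=3: -182; x=4: -188; x=5: -196; x=6: -211; x=7: -248; x=8: -301; x=9: -387.
Profit is highest at x = 0. Equivalently, the lowest AVC in the table is 66/5 ≈ $13.20 at x = 5, and P = $1 falls below it — price never covers variable cost, so the firm shuts down and loses only its fixed cost.

x = 0 (shut down); profit = -$135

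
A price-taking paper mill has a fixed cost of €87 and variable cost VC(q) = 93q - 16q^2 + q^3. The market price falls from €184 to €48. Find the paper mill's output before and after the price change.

Output falls from 13 to 9

MC = 93 - 32q + 3q^2; the shutdown threshold is min AVC = €29 (at q = 8).
At P = €184 ≥ min AVC, set P = MC on the rising branch: q = 13.
At P = €48 ≥ min AVC, set P = MC: q = 9. The firm stays open but cuts output.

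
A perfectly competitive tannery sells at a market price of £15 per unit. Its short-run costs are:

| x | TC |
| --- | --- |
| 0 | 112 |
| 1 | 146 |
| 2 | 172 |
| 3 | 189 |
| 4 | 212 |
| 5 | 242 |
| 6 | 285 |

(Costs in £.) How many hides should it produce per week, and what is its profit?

Tabulate TR − TC: x=0: -112; x=1: -131; x=2: -142; x=3: -144; x=4: -152; x=5: -167; x=6: -195.
Profit is highest at x = 0. Equivalently, the lowest AVC in the table is 100/4 ≈ £25 at x = 4, and P = £15 falls below it — price never covers variable cost, so the firm shuts down and loses only its fixed cost.

x = 0 (shut down); profit = -£112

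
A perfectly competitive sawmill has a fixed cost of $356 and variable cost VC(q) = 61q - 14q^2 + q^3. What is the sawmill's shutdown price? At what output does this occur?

$12 per unit, at q = 7

The shutdown price is the minimum of AVC. VC = 61q - 14q^2 + q^3, so AVC = 61 - 14q + q^2.
At the minimum of AVC, MC = AVC. MC = 61 - 28q + 3q^2; setting MC = AVC gives 2q^2 - 14q = 0, so q = 7. min AVC = 12.
So the shutdown price is $12.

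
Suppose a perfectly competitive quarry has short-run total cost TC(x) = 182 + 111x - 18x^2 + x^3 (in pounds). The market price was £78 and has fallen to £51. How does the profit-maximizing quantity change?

Output falls from 11 to 10

MC = 111 - 36x + 3x^2; the shutdown threshold is min AVC = £30 (at x = 9).
At P = £78 ≥ min AVC, set P = MC on the rising branch: x = 11.
At P = £51 ≥ min AVC, set P = MC: x = 10. The firm stays open but cuts output.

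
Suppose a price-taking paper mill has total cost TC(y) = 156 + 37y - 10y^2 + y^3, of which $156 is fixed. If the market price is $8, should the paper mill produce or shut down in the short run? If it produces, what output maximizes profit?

From TC, MC = TC'(y) = 37 - 20y + 3y^2 and AVC = VC/y = 37 - 10y + y^2.
AVC hits its minimum where MC = AVC, at y = 5, giving min AVC = 37 - 10·5 + 5^2 = $12.
P = $8 lies below min AVC = $12; no output level covers variable cost.
Shutting down limits the loss to fixed cost, $156.

Shut down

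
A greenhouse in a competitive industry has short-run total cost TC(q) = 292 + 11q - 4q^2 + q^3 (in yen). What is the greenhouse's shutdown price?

¥7 per unit

Short-run supply begins at min AVC. From VC = 11q - 4q^2 + q^3, AVC = 11 - 4q + q^2.
At the minimum of AVC, MC = AVC. MC = 11 - 8q + 3q^2; setting MC = AVC gives 2q^2 - 4q = 0, so q = 2. min AVC = 7.
The firm shuts down for any P below ¥7.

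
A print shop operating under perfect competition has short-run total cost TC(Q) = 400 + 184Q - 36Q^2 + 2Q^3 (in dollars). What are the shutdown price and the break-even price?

Shutdown price = min AVC. AVC = 184 - 36Q + 2Q^2, with vertex at Q = 9 and minimum $22.
ATC = 400/Q + 184 - 36Q + 2Q^2. Setting dATC/dQ = −400/Q^2 − 36 + 4Q = 0 gives Q = 10 (since 4·10^3 − 36·10^2 = 400).
min ATC = 400/10 + 184 − 36·10 + 2·10^2 = $64. That is the break-even price.
For $22 ≤ P < $64 the firm produces at a loss; below $22 it shuts down.

Shutdown price = $22; break-even price = $64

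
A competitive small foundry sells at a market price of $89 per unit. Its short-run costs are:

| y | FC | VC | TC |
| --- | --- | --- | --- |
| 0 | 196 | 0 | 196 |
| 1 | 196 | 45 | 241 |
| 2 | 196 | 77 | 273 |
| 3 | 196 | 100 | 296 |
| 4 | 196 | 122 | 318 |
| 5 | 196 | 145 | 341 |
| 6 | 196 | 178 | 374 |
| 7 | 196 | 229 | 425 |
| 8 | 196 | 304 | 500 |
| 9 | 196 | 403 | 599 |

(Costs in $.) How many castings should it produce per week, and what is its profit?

y = 8; profit = $212

Tabulate TR − TC: y=0: -196; y=1: -152; y=2: -95; y=3: -29; y=4: 38; y=5: 104; y=6: 160; y=7: 198; y=8: 212; y=9: 202.
Profit is maximized at y = 8. AVC there is 304/8 = $38 ≤ P, so producing beats shutting down (which would give -$196).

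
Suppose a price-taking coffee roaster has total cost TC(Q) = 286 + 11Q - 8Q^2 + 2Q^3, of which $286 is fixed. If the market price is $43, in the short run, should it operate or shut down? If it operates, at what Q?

Variable cost is VC = 11Q - 8Q^2 + 2Q^3, so AVC = VC/Q = 11 - 8Q + 2Q^2 and MC = dTC/dQ = 11 - 16Q + 6Q^2.
AVC hits its minimum where MC = AVC, at Q = 2, giving min AVC = 11 - 8·2 + 2·2^2 = $3.
Since P = $43 ≥ min AVC = $3, price covers variable cost and the firm should produce.
Set P = MC: 43 = 11 - 16Q + 6Q^2 → -32 - 16Q + 6Q^2 = 0. The roots are Q = -4/3 and Q = 4; the profit-maximizing output is on the rising part of MC, so Q* = 4.
Check: AVC at Q = 4 is $11 ≤ P, so revenue covers variable cost.
Profit = P·Q − TC = 43·4 − 330 = -$158, a loss, but smaller than the $286 fixed cost the firm would lose by shutting down.

Produce at Q = 4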